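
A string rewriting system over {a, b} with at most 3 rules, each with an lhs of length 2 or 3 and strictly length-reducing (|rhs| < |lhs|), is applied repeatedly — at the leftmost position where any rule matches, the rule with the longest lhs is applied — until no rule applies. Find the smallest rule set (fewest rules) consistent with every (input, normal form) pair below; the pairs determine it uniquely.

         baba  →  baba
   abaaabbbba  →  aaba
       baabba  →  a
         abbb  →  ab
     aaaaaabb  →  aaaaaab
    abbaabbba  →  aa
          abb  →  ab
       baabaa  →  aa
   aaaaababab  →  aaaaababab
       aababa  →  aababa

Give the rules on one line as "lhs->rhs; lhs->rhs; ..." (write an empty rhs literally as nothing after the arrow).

  | baba
  | abaaabbbba => aababbbba => aababbba => aababba => aaba
  | baabba => abbba => abba => a
  | abbb => abb => ab

baa->ab; bb->b; bba->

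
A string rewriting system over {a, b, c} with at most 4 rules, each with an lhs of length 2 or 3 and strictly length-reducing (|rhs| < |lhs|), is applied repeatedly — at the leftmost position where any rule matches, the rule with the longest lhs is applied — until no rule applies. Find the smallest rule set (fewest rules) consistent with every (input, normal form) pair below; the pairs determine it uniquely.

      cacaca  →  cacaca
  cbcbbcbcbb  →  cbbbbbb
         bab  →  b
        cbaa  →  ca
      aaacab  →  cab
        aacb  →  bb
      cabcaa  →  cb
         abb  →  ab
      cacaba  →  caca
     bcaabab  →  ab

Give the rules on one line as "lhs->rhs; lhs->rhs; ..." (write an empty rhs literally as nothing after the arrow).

aa->b; abb->ab; ba->; bc->b

  | cacaca
  | cbcbbcbcbb => cbbbcbcbb => cbbbbcbb => cbbbbbb
  | bab => b
  | cbaa => ca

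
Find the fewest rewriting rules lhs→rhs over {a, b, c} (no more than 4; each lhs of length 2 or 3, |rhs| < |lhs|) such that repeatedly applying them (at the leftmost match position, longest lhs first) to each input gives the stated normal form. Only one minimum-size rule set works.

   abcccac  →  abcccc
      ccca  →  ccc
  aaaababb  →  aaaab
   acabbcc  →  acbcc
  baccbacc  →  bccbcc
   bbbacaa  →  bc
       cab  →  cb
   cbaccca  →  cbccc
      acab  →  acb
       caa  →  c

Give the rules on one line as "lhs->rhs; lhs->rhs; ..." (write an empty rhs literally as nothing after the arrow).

  | abcccac => abcccc
  | ccca => ccc
  | aaaababb => aaaabbb => aaaabb => aaaab
  | acabbcc => acbbcc => acbcc

ba->b; bb->b; ca->c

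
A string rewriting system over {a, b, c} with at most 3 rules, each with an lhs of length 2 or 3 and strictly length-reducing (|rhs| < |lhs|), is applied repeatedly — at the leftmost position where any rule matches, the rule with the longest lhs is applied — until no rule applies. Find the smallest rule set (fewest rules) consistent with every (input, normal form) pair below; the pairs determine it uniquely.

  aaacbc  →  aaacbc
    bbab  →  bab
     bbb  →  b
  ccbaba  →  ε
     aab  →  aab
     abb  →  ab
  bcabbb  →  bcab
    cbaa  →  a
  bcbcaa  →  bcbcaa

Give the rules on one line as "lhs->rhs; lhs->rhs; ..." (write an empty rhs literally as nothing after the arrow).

  | aaacbc
  | bbab => bab
  | bbb => bb => b
  | ccbaba => cba => ε

bb->b; cba->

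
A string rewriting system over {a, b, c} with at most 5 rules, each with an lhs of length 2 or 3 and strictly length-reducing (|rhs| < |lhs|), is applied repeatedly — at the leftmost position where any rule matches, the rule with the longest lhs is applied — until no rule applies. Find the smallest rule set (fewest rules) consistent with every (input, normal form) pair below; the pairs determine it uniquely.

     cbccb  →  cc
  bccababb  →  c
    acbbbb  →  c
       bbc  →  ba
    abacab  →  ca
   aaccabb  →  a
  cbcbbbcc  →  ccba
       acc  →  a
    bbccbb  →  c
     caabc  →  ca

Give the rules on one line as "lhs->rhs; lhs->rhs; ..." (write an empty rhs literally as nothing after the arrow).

  | cbccb => cacb => cab => cc
  | bccababb => acababb => aababb => acabb => aabb => acb => ab => c
  | acbbbb => abbbb => cbbb => c
  | bbc => ba

ab->c; ac->a; bbb->; bc->a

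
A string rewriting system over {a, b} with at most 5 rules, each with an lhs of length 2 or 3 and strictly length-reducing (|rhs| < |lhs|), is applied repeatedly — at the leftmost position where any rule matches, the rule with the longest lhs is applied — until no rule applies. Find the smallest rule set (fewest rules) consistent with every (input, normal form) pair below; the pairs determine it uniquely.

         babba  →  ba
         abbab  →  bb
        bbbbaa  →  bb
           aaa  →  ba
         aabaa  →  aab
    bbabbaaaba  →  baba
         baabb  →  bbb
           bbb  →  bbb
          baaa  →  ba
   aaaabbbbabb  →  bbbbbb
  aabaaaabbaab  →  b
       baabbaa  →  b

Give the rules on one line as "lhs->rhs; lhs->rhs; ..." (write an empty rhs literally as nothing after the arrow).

  | babba => bbaa => ba
  | abbab => baab => bb
  | bbbbaa => bbba => bb
  | aaa => ba

aaa->ba; abb->ba; baa->b; bba->b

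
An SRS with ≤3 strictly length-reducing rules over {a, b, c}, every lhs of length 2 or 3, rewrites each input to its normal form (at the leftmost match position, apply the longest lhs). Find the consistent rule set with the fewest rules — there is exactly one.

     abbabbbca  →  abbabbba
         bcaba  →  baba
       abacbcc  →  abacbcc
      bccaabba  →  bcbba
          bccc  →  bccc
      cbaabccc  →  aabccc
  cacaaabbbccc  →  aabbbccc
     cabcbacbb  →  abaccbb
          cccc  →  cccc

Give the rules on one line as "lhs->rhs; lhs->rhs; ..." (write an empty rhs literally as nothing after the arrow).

ca->a; caa->; cba->ac

  | abbabbbca => abbabbba
  | bcaba => baba
  | abacbcc
  | bccaabba => bcbba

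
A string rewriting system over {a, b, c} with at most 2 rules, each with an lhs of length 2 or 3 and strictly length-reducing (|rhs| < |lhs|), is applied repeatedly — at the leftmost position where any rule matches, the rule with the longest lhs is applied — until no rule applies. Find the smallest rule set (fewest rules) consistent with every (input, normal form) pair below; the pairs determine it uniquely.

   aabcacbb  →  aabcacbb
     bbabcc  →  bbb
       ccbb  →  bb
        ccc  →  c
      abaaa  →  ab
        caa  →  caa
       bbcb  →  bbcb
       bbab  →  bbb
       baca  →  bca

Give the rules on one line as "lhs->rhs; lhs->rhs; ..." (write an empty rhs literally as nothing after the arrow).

  | aabcacbb
  | bbabcc => bbbcc => bbb
  | ccbb => bb
  | ccc => c

ba->b; cc->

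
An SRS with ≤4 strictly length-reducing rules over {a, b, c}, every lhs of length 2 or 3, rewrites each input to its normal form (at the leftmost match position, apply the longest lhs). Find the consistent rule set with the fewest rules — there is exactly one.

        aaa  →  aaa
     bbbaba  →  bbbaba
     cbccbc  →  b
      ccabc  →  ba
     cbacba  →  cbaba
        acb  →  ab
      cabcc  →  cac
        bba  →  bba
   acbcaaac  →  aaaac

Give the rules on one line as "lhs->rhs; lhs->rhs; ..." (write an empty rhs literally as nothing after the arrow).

acb->ab; bc->; cc->b

  | aaa
  | bbbaba
  | cbccbc => ccbc => bbc => b
  | ccabc => babc => ba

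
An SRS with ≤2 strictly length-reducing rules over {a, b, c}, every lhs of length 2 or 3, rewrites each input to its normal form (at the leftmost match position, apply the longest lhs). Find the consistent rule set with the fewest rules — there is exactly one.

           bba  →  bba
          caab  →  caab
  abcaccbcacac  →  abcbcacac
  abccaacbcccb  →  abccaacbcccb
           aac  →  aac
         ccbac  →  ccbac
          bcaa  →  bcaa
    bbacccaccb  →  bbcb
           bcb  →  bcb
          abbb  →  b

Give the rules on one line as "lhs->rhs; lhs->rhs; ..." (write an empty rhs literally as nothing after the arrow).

abb->; acc->

  | bba
  | caab
  | abcaccbcacac => abcbcacac
  | abccaacbcccb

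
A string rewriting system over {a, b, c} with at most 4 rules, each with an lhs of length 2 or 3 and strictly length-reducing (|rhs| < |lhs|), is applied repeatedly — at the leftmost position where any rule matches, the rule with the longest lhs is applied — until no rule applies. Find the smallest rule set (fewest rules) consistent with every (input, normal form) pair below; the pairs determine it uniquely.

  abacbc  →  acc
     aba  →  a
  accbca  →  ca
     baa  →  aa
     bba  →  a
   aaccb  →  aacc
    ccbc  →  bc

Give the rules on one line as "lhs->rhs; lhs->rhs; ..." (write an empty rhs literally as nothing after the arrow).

ab->; ba->a; cb->c; ccc->bc

  | abacbc => acbc => acc
  | aba => a
  | accbca => accca => abca => ca
  | baa => aa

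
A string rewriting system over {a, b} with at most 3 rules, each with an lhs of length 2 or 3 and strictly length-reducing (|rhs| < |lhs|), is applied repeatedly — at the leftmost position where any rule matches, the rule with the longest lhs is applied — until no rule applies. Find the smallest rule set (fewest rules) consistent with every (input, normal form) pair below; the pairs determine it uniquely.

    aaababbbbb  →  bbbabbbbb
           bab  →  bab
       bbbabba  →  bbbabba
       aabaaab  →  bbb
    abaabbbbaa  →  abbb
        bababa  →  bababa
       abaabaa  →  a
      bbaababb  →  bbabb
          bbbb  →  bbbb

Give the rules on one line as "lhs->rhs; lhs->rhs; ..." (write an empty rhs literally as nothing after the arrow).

  | aaababbbbb => bbbabbbbb
  | bab
  | bbbabba
  | aabaaab => aaab => bbb

aaa->bb; baa->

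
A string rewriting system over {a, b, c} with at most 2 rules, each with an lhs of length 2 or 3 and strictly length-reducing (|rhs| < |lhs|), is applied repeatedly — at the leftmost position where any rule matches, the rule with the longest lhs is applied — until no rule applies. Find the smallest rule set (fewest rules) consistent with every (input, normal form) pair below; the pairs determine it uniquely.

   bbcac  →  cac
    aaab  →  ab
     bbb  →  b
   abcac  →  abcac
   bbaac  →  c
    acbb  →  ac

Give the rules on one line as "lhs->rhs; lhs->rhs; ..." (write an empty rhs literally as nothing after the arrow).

  | bbcac => cac
  | aaab => ab
  | bbb => b
  | abcac

aa->; bb->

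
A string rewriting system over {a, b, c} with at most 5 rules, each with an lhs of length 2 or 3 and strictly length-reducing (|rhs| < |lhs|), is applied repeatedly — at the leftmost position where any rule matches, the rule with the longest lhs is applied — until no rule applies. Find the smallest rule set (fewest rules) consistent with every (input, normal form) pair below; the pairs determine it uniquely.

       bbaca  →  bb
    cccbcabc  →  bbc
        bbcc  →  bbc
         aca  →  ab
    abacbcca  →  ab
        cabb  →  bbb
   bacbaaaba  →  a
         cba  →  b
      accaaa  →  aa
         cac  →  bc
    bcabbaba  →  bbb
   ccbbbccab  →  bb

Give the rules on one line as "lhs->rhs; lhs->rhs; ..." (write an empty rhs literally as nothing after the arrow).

  | bbaca => bca => bb
  | cccbcabc => ccbcabc => cbcabc => ccabc => cabc => bbc
  | bbcc => bbc
  | aca => ab

ba->; ca->b; cb->c; cc->c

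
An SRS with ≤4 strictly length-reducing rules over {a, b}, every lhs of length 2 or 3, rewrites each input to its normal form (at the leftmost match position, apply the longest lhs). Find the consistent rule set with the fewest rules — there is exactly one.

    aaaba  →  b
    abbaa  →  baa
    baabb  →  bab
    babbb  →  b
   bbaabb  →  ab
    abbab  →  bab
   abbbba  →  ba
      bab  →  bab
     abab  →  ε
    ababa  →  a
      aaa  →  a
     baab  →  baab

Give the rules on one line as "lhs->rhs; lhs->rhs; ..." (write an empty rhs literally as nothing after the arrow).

aaa->a; aba->b; abb->b; bb->

  | aaaba => aba => b
  | abbaa => baa
  | baabb => bab
  | babbb => bbb => b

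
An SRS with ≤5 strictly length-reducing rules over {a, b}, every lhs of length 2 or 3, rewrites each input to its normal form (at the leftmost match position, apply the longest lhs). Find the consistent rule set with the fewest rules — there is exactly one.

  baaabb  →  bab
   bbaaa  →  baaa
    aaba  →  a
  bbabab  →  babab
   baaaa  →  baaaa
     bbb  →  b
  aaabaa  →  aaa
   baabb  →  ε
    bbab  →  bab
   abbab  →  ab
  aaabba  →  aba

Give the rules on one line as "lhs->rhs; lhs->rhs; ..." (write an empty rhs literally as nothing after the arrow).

aab->; abb->; bb->; bba->ba

  | baaabb => bab
  | bbaaa => baaa
  | aaba => a
  | bbabab => babab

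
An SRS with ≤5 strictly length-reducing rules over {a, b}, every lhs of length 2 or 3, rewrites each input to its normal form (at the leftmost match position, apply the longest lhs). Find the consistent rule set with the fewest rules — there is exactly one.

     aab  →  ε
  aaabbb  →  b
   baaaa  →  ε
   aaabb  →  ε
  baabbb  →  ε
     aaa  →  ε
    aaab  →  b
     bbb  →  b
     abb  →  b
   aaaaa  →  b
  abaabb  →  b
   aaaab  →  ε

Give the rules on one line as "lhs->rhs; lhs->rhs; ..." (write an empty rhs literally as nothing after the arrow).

  | aab => bb => ε
  | aaabbb => babbb => bbb => b
  | baaaa => aaa => ba => ε
  | aaabb => babb => bb => ε

aa->b; ab->; ba->; bb->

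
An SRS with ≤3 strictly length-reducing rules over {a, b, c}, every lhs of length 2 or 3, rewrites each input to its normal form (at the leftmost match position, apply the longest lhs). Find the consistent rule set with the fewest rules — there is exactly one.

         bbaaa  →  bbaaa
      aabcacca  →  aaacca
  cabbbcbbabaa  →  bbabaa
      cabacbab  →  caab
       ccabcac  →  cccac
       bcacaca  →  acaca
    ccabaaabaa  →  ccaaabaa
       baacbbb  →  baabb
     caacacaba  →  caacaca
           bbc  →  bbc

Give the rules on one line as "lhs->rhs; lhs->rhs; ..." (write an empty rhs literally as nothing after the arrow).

  | bbaaa
  | aabcacca => aaacca
  | cabbbcbbabaa => cbbcbbabaa => bcbbabaa => bbabaa
  | cabacbab => cacbab => caab

bca->a; cab->c; cb->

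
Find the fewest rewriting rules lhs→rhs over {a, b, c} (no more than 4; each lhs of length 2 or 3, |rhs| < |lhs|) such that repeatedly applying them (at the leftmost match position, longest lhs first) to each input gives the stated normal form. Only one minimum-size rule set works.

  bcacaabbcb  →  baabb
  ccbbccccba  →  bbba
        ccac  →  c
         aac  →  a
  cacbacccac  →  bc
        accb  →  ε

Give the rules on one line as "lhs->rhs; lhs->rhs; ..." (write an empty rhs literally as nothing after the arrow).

ac->; cac->; cb->; ccb->b

  | bcacaabbcb => baabbcb => baabb
  | ccbbccccba => bbccccba => bbccba => bbba
  | ccac => c
  | aac => a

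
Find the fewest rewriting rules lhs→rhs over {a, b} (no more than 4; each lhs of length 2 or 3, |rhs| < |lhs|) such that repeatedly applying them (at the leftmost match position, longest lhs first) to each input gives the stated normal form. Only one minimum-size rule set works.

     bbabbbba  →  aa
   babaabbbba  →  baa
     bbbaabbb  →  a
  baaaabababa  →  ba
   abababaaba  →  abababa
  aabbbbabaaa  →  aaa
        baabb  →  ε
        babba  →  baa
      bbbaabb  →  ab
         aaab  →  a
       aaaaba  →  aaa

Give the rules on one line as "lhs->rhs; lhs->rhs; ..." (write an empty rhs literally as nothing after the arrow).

aab->; abb->a; bb->; bbb->a

  | bbabbbba => abbbba => abba => aa
  | babaabbbba => babbbba => babba => baa
  | bbbaabbb => aaabbb => abb => a
  | baaaabababa => baaababa => baaba => ba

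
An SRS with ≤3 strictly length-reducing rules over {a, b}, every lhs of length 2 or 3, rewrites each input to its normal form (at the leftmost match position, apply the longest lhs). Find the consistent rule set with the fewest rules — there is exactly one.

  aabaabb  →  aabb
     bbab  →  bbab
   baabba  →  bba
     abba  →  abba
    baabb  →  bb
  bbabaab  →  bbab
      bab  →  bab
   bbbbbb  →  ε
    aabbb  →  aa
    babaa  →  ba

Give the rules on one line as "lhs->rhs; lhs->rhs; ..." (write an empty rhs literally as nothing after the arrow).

baa->; bbb->

  | aabaabb => aabb
  | bbab
  | baabba => bba
  | abba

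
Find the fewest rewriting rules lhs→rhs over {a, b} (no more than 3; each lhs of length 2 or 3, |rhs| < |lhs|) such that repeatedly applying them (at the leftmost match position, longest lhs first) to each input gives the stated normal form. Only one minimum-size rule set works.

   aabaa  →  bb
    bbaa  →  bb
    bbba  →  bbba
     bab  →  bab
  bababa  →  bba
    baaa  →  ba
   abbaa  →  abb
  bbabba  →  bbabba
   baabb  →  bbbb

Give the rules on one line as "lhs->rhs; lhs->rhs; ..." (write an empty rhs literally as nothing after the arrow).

aa->; aab->bb; aba->

  | aabaa => bbaa => bb
  | bbaa => bb
  | bbba
  | bab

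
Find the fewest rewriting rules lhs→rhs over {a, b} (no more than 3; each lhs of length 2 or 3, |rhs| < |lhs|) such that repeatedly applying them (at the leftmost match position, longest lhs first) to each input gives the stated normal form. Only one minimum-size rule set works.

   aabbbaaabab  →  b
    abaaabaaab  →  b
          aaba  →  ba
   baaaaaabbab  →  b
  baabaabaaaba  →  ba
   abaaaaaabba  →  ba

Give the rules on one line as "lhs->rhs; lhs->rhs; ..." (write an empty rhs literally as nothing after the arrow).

  | aabbbaaabab => abbbaaabab => bbbaaabab => bbaaabab => baaabab => baabab => babab => bbab => bab => bb => b
  | abaaabaaab => baaabaaab => baabaaab => babaaab => bbaaab => baaab => baab => bab => bb => b
  | aaba => aba => ba
  | baaaaaabbab => baaaaabbab => baaaabbab => baaabbab => baabbab => babbab => bbbab => bbab => bab => bb => b

ab->b; bb->b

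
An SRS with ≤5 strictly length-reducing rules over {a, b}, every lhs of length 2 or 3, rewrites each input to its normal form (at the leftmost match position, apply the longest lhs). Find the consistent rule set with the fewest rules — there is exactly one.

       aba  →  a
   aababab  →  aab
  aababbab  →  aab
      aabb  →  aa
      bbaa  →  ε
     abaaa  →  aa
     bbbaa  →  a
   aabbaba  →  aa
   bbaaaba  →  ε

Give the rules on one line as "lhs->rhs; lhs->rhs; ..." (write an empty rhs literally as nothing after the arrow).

aaa->aa; ba->; bb->; bba->bb

  | aba => a
  | aababab => aabab => aab
  | aababbab => aabbab => aabbb => aab
  | aabb => aa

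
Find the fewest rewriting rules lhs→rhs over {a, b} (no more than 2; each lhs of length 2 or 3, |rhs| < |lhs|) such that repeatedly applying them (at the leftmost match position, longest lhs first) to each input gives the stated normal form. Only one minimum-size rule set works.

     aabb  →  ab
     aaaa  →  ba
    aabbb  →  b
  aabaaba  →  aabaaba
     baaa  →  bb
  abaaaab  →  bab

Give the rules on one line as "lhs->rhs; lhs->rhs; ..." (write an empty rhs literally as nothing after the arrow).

  | aabb => ab
  | aaaa => ba
  | aabbb => abb => b
  | aabaaba

aaa->b; abb->b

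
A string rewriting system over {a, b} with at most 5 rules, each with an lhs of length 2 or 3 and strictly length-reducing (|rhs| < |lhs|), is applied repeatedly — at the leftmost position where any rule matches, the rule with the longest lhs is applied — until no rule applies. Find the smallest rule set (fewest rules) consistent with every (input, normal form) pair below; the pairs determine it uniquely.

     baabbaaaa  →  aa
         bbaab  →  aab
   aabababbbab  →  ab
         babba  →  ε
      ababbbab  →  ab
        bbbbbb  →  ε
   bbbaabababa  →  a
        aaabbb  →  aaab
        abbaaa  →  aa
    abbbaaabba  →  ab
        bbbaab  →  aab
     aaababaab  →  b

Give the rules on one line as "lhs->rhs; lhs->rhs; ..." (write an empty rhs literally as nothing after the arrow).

aba->bb; abb->ab; ba->a; bb->

  | baabbaaaa => aabbaaaa => aabaaaa => abbaaa => abaaa => bbaa => aa
  | bbaab => aab
  | aabababbbab => abbbabbbab => abbabbbab => ababbbab => bbbbbab => bbbab => bab => ab
  | babba => abba => aba => bb => ε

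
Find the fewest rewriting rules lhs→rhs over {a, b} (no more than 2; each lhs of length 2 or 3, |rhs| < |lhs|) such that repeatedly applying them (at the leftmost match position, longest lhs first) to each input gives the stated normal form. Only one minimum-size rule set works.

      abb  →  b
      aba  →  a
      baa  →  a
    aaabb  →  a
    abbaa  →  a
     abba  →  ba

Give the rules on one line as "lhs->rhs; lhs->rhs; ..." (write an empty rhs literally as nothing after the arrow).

  | abb => b
  | aba => a
  | baa => a
  | aaabb => aab => a

ab->; baa->a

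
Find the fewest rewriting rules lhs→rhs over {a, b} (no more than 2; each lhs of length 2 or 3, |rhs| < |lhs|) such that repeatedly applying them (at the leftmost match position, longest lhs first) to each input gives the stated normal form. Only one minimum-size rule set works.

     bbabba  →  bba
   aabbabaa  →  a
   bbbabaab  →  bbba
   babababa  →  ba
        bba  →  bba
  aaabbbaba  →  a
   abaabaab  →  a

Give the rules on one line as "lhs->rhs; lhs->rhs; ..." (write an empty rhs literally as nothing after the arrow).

  | bbabba => bbaba => bbaa => bba
  | aabbabaa => abbabaa => ababaa => aabaa => abaa => aaa => aa => a
  | bbbabaab => bbbaaab => bbbaab => bbbab => bbba
  | babababa => baababa => bababa => baaba => baba => baa => ba

aa->a; ab->a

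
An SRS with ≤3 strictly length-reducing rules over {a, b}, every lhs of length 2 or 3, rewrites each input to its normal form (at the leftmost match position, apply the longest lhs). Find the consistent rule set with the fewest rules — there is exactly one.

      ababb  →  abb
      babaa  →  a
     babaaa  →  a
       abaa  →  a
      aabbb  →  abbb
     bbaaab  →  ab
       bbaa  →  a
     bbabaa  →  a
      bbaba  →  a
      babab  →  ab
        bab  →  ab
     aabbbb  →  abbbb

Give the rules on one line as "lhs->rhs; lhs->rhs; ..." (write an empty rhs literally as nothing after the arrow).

aa->a; ba->a

  | ababb => aabb => abb
  | babaa => abaa => aaa => aa => a
  | babaaa => abaaa => aaaa => aaa => aa => a
  | abaa => aaa => aa => a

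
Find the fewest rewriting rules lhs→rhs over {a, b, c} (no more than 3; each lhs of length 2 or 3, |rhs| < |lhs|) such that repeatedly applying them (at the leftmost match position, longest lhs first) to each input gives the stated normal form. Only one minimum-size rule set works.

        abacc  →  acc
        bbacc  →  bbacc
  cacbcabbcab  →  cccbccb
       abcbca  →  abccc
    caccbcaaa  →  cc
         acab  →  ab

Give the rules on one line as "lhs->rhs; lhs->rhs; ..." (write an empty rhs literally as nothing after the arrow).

  | abacc => acc
  | bbacc
  | cacbcabbcab => cbcabbcab => cccbbcab => cccbccb
  | abcbca => abccc

aba->a; bca->cc; ca->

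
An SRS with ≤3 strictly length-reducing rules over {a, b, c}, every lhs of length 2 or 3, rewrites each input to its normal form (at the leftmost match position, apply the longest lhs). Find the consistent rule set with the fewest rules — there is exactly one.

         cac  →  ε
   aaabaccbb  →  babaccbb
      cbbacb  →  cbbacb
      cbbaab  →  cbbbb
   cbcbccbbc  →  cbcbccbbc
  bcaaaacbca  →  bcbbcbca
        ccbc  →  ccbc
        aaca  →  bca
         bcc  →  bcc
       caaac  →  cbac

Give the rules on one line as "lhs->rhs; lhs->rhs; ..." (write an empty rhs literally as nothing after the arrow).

aa->b; cac->

  | cac => ε
  | aaabaccbb => babaccbb
  | cbbacb
  | cbbaab => cbbbb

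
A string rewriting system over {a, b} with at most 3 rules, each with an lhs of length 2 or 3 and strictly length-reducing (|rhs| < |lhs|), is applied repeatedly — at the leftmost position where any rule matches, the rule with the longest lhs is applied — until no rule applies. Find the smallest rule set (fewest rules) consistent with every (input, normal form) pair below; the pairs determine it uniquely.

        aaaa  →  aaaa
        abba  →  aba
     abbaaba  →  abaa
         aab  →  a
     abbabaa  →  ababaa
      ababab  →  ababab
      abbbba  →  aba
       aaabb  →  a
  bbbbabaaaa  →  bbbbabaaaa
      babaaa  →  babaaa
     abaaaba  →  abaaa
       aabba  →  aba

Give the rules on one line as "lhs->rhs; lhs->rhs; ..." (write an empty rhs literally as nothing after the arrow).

  | aaaa
  | abba => aba
  | abbaaba => abaaba => abaa
  | aab => a

aab->a; abb->ab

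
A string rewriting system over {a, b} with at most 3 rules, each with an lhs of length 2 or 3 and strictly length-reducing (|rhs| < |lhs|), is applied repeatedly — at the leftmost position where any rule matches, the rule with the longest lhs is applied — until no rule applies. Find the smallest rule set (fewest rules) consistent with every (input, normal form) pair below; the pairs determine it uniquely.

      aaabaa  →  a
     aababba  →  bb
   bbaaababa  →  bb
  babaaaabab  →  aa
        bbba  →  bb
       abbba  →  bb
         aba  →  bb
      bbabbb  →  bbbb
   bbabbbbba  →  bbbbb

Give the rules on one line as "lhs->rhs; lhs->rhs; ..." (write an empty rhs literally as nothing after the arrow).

  | aaabaa => aabba => aaba => abb => ab => a
  | aababba => abbbba => abbba => abba => aba => bb
  | bbaaababa => baababa => ababa => bbba => bb
  | babaaaabab => baaaabab => aaabab => aabbb => aabb => aab => aa

ab->a; aba->bb; ba->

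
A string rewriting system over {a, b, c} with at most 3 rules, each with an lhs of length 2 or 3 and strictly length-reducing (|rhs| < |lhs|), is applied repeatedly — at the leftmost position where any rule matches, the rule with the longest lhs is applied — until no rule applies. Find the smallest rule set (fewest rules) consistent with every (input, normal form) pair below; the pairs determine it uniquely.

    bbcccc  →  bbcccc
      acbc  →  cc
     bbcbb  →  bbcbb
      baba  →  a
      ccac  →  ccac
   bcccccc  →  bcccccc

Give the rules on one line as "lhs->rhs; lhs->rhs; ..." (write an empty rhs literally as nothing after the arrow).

acb->c; bab->

  | bbcccc
  | acbc => cc
  | bbcbb
  | baba => a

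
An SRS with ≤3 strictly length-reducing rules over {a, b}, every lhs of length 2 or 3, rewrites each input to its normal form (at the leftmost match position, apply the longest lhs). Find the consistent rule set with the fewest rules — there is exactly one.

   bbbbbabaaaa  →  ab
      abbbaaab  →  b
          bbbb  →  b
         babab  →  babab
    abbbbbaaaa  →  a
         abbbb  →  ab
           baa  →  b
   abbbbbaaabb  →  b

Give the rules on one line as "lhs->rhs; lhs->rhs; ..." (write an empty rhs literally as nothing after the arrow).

  | bbbbbabaaaa => bbbbabaaaa => bbbabaaaa => bbabaaaa => abaaaa => abaa => ab
  | abbbaaab => abbaaab => aaaab => aab => b
  | bbbb => bbb => bb => b
  | babab

aa->; bb->b; bba->a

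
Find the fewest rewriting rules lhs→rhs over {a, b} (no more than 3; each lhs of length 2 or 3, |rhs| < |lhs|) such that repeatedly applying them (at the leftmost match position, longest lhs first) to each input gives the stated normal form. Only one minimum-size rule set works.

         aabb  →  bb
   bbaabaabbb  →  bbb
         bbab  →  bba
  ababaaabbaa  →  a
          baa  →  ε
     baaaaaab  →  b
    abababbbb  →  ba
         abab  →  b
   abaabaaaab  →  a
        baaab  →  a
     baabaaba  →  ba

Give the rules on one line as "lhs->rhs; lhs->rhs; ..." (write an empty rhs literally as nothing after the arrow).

  | aabb => bb
  | bbaabaabbb => baabaabbb => aabaabbb => baabbb => aabbb => bbb
  | bbab => bba
  | ababaaabbaa => aabaaabbaa => baaabbaa => aaabbaa => abbaa => abaa => aaa => a

aa->; ab->a; baa->aa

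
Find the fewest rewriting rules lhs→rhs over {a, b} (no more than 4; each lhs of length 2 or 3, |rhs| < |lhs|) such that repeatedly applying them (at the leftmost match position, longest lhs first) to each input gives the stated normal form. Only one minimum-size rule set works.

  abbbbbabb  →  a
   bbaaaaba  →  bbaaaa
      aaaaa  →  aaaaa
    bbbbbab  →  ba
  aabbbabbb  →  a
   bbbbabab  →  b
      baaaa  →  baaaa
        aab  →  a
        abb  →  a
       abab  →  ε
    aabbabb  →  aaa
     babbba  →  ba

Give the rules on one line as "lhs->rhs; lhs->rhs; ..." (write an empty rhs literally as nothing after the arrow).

ab->; abb->a; bbb->ba

  | abbbbbabb => abbbabb => ababb => abb => a
  | bbaaaaba => bbaaaa
  | aaaaa
  | bbbbbab => babbab => baab => ba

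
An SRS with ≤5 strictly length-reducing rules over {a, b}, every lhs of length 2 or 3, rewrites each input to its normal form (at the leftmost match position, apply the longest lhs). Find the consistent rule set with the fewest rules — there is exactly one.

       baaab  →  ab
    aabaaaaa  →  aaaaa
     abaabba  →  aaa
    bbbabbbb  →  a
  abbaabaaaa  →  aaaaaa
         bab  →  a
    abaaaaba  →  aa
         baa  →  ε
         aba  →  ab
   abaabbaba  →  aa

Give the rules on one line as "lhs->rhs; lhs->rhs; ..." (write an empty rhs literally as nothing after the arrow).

aab->; ba->b; baa->; bb->a

  | baaab => ab
  | aabaaaaa => aaaaa
  | abaabba => abba => aaa
  | bbbabbbb => ababbbb => abbbbb => aabbb => bb => a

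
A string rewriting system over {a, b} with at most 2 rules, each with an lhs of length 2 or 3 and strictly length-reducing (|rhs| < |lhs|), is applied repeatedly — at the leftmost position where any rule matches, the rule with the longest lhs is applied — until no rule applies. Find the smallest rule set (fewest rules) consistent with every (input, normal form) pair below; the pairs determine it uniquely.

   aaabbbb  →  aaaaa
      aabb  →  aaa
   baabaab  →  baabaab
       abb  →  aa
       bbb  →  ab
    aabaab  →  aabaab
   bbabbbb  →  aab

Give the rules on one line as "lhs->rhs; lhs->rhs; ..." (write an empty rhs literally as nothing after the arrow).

  | aaabbbb => aaaabb => aaaaa
  | aabb => aaa
  | baabaab
  | abb => aa

bb->a; bba->b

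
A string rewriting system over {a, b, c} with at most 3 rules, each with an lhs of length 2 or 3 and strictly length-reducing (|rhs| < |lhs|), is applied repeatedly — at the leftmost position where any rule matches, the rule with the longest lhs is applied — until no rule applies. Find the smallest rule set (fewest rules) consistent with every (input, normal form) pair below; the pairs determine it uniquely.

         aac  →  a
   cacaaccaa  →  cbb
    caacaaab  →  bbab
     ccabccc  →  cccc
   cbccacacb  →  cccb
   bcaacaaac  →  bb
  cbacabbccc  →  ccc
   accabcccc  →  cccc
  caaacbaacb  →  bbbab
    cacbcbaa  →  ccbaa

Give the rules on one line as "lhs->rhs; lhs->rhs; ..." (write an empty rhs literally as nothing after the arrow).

ac->; bc->c; caa->bb

  | aac => a
  | cacaaccaa => caaccaa => bbccaa => bccaa => ccaa => cbb
  | caacaaab => bbcaaab => bcaaab => caaab => bbab
  | ccabccc => ccaccc => cccc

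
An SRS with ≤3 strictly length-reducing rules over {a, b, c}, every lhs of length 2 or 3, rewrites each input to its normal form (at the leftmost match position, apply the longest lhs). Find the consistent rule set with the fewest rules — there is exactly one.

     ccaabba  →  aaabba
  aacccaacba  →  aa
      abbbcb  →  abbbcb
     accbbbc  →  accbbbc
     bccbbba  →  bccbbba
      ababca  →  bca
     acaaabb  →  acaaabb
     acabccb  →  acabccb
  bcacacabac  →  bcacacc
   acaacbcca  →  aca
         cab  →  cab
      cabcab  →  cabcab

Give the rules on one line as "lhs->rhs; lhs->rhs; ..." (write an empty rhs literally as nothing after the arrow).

aac->a; aba->; cca->aa

  | ccaabba => aaabba
  | aacccaacba => accaacba => aaaacba => aaaba => aa
  | abbbcb
  | accbbbc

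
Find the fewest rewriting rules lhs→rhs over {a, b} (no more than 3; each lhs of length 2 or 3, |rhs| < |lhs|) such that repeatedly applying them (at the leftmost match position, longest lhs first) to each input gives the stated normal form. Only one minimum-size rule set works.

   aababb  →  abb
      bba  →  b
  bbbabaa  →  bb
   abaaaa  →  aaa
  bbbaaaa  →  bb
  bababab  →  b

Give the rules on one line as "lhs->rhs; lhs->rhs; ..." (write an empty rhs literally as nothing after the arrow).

aba->; ba->; baa->ba

  | aababb => abb
  | bba => b
  | bbbabaa => bbbaa => bbba => bb
  | abaaaa => aaa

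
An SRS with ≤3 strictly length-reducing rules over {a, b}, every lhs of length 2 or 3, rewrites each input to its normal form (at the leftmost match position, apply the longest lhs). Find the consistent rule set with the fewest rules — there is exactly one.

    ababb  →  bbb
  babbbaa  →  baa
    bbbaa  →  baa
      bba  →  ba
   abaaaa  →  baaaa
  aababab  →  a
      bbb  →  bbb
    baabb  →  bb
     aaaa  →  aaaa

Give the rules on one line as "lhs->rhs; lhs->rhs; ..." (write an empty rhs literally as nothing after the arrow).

aab->a; ab->b; bba->ba

  | ababb => babb => bbb
  | babbbaa => bbbbaa => bbbaa => bbaa => baa
  | bbbaa => bbaa => baa
  | bba => ba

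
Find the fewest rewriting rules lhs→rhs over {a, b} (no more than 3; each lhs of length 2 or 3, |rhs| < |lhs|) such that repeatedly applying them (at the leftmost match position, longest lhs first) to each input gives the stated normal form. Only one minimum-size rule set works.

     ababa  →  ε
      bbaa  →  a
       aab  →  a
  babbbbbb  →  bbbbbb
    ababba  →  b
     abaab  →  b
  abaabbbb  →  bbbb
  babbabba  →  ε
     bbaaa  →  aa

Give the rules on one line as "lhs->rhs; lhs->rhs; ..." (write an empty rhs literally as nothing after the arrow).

ab->; aba->b; bba->

  | ababa => bba => ε
  | bbaa => a
  | aab => a
  | babbbbbb => bbbbbb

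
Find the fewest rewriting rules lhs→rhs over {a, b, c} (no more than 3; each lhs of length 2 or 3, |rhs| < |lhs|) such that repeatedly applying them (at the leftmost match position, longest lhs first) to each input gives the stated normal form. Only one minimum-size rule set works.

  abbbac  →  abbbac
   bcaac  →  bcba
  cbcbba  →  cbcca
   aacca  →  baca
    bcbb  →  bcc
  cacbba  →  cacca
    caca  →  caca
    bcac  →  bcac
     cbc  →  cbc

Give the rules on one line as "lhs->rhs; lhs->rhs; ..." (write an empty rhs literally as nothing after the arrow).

aac->ba; cbb->cc

  | abbbac
  | bcaac => bcba
  | cbcbba => cbcca
  | aacca => baca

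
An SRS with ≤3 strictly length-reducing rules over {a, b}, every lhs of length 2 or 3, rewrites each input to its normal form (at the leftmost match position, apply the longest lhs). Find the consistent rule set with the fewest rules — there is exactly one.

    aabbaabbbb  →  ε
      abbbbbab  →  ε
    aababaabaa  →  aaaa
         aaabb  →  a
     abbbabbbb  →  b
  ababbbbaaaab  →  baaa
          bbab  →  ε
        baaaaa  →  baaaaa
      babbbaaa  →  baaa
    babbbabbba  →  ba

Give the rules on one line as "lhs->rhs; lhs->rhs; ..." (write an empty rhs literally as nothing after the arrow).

  | aabbaabbbb => abaabbbb => aabbbb => abbb => bb => ε
  | abbbbbab => bbbbab => bbab => ab => ε
  | aababaabaa => aabaabaa => aaabaa => aaaa
  | aaabb => aab => a

ab->; bb->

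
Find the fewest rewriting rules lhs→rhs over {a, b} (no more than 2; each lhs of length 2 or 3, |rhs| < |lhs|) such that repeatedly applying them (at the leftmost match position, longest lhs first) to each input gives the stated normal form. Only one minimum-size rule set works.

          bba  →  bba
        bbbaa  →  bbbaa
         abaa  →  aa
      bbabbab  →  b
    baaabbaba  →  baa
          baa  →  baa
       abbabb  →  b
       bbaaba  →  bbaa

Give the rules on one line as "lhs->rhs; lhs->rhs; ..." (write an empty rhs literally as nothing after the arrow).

  | bba
  | bbbaa
  | abaa => aa
  | bbabbab => bbab => b

ab->; bab->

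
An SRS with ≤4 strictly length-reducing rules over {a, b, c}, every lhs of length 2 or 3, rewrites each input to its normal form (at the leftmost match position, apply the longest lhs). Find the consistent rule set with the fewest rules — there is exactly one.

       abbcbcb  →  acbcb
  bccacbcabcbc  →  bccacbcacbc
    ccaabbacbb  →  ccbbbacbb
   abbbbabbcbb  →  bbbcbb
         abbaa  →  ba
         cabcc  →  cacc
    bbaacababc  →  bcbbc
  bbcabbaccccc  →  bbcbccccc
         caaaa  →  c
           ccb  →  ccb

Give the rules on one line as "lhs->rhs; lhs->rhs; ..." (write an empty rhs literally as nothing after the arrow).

aa->b; ab->a; baa->

  | abbcbcb => abcbcb => acbcb
  | bccacbcabcbc => bccacbcacbc
  | ccaabbacbb => ccbbbacbb
  | abbbbabbcbb => abbbabbcbb => abbabbcbb => ababbcbb => aabbcbb => bbbcbb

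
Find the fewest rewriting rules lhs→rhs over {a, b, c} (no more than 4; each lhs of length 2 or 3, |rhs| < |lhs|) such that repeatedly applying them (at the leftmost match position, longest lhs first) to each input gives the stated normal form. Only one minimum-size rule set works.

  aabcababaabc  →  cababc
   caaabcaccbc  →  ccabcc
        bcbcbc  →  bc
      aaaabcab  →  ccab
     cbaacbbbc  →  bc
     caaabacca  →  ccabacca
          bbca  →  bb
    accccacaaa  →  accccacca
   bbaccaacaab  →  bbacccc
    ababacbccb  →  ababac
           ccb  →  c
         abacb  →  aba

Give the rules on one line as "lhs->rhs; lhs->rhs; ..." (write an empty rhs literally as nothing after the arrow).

  | aabcababaabc => cbcababaabc => cababaabc => cababcbc => cababc
  | caaabcaccbc => ccabcaccbc => ccabccbc => ccabcc
  | bcbcbc => bcbc => bc
  | aaaabcab => caabcab => ccbcab => ccab

aa->c; bca->b; cb->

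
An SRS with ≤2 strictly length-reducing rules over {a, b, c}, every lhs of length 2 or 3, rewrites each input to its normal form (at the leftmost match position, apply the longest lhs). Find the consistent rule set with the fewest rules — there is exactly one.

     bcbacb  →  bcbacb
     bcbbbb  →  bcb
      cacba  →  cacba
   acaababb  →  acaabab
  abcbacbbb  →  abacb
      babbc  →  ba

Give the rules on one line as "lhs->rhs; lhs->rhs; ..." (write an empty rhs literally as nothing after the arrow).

abc->a; bb->b

  | bcbacb
  | bcbbbb => bcbbb => bcbb => bcb
  | cacba
  | acaababb => acaabab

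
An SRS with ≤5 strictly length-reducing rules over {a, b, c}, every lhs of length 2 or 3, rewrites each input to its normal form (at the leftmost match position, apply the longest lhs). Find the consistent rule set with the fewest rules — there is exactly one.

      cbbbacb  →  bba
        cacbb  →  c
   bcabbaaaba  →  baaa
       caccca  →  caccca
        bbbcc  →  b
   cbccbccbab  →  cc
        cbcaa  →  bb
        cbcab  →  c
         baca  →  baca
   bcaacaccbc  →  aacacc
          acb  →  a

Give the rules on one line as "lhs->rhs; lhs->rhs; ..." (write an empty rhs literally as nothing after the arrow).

ab->; bc->; caa->bb; cb->

  | cbbbacb => bbacb => bba
  | cacbb => cab => c
  | bcabbaaaba => abbaaaba => baaaba => baaa
  | caccca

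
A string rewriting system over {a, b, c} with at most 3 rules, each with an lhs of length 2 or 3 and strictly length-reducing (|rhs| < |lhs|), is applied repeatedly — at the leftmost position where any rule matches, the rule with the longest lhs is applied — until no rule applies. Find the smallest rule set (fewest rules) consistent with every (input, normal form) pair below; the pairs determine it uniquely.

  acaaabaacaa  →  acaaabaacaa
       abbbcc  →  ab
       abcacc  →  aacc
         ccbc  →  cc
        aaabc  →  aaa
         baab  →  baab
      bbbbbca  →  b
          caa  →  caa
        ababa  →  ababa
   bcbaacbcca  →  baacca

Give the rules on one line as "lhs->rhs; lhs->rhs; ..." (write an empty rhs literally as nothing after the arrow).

  | acaaabaacaa
  | abbbcc => abbc => ab
  | abcacc => aacc
  | ccbc => cc

bba->c; bc->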